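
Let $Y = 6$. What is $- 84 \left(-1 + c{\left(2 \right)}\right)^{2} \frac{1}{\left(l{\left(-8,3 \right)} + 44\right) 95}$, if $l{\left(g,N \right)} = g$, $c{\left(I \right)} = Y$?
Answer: $- \frac{35}{57} \approx -0.61403$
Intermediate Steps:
$c{\left(I \right)} = 6$
$- 84 \left(-1 + c{\left(2 \right)}\right)^{2} \frac{1}{\left(l{\left(-8,3 \right)} + 44\right) 95} = - 84 \left(-1 + 6\right)^{2} \frac{1}{\left(-8 + 44\right) 95} = - 84 \cdot 5^{2} \cdot \frac{1}{36} \cdot \frac{1}{95} = \left(-84\right) 25 \cdot \frac{1}{36} \cdot \frac{1}{95} = \left(-2100\right) \frac{1}{3420} = - \frac{35}{57}$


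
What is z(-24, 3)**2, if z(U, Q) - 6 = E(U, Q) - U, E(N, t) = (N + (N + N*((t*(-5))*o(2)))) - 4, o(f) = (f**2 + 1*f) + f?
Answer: 8168164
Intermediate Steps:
o(f) = f**2 + 2*f (o(f) = (f**2 + f) + f = (f + f**2) + f = f**2 + 2*f)
E(N, t) = -4 + 2*N - 40*N*t (E(N, t) = (N + (N + N*((t*(-5))*(2*(2 + 2))))) - 4 = (N + (N + N*((-5*t)*(2*4)))) - 4 = (N + (N + N*(-5*t*8))) - 4 = (N + (N + N*(-40*t))) - 4 = (N + (N - 40*N*t)) - 4 = (2*N - 40*N*t) - 4 = -4 + 2*N - 40*N*t)
z(U, Q) = 2 + U - 40*Q*U (z(U, Q) = 6 + ((-4 + 2*U - 40*U*Q) - U) = 6 + ((-4 + 2*U - 40*Q*U) - U) = 6 + (-4 + U - 40*Q*U) = 2 + U - 40*Q*U)
z(-24, 3)**2 = (2 - 24 - 40*3*(-24))**2 = (2 - 24 + 2880)**2 = 2858**2 = 8168164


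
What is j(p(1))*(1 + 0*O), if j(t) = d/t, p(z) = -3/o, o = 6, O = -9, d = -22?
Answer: 44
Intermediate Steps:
p(z) = -1/2 (p(z) = -3/6 = -3*1/6 = -1/2)
j(t) = -22/t
j(p(1))*(1 + 0*O) = (-22/(-1/2))*(1 + 0*(-9)) = (-22*(-2))*(1 + 0) = 44*1 = 44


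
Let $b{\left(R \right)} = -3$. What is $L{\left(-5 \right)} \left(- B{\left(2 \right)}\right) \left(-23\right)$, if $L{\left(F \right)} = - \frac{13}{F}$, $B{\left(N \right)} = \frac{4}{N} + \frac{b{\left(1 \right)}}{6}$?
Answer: $\frac{897}{10} \approx 89.7$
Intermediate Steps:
$B{\left(N \right)} = - \frac{1}{2} + \frac{4}{N}$ ($B{\left(N \right)} = \frac{4}{N} - \frac{3}{6} = \frac{4}{N} - \frac{1}{2} = - \frac{1}{2} + \frac{4}{N}$)
$L{\left(-5 \right)} \left(- B{\left(2 \right)}\right) \left(-23\right) = - \frac{13}{-5} \left(- \frac{8 - 2}{2 \cdot 2}\right) \left(-23\right) = \left(-13\right) \left(- \frac{1}{5}\right) \left(- \frac{8 - 2}{2 \cdot 2}\right) \left(-23\right) = \frac{13 \left(- \frac{6}{2 \cdot 2}\right)}{5} \left(-23\right) = \frac{13 \left(\left(-1\right) \frac{3}{2}\right)}{5} \left(-23\right) = \frac{13}{5} \left(- \frac{3}{2}\right) \left(-23\right) = \left(- \frac{39}{10}\right) \left(-23\right) = \frac{897}{10}$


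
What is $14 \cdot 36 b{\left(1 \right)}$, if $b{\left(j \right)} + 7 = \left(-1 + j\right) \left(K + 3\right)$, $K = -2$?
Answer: $-3528$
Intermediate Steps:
$b{\left(j \right)} = -8 + j$ ($b{\left(j \right)} = -7 + \left(-1 + j\right) \left(-2 + 3\right) = -7 + \left(-1 + j\right) 1 = -7 + \left(-1 + j\right) = -8 + j$)
$14 \cdot 36 b{\left(1 \right)} = 14 \cdot 36 \left(-8 + 1\right) = 504 \left(-7\right) = -3528$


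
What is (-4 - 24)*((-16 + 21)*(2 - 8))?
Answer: 840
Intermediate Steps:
(-4 - 24)*((-16 + 21)*(2 - 8)) = -140*(-6) = -28*(-30) = 840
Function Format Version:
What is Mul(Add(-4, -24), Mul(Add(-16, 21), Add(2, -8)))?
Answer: 840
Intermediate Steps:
Mul(Add(-4, -24), Mul(Add(-16, 21), Add(2, -8))) = Mul(-28, Mul(5, -6)) = Mul(-28, -30) = 840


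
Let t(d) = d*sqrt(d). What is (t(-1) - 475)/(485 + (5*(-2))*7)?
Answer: -95/83 - I/415 ≈ -1.1446 - 0.0024096*I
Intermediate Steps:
t(d) = d**(3/2)
(t(-1) - 475)/(485 + (5*(-2))*7) = ((-1)**(3/2) - 475)/(485 + (5*(-2))*7) = (-I - 475)/(485 - 10*7) = (-475 - I)/(485 - 70) = (-475 - I)/415 = (-475 - I)*(1/415) = -95/83 - I/415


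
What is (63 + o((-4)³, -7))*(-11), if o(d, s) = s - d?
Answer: -1320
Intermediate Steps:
(63 + o((-4)³, -7))*(-11) = (63 + (-7 - 1*(-4)³))*(-11) = (63 + (-7 - 1*(-64)))*(-11) = (63 + (-7 + 64))*(-11) = (63 + 57)*(-11) = 120*(-11) = -1320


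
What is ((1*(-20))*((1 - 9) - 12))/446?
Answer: 200/223 ≈ 0.89686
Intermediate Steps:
((1*(-20))*((1 - 9) - 12))/446 = -20*(-8 - 12)*(1/446) = -20*(-20)*(1/446) = 400*(1/446) = 200/223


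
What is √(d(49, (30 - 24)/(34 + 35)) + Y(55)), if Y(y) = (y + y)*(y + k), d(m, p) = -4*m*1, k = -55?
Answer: 14*I ≈ 14.0*I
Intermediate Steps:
d(m, p) = -4*m
Y(y) = 2*y*(-55 + y) (Y(y) = (y + y)*(y - 55) = (2*y)*(-55 + y) = 2*y*(-55 + y))
√(d(49, (30 - 24)/(34 + 35)) + Y(55)) = √(-4*49 + 2*55*(-55 + 55)) = √(-196 + 2*55*0) = √(-196 + 0) = √(-196) = 14*I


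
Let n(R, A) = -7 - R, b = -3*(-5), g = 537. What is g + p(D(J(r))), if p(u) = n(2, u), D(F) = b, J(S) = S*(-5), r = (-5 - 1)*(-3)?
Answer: 528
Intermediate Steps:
r = 18 (r = -6*(-3) = 18)
J(S) = -5*S
b = 15
D(F) = 15
p(u) = -9 (p(u) = -7 - 1*2 = -7 - 2 = -9)
g + p(D(J(r))) = 537 - 9 = 528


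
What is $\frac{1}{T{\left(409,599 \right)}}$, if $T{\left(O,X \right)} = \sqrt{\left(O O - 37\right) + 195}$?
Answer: $\frac{\sqrt{167439}}{167439} \approx 0.0024438$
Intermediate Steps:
$T{\left(O,X \right)} = \sqrt{158 + O^{2}}$ ($T{\left(O,X \right)} = \sqrt{\left(O^{2} - 37\right) + 195} = \sqrt{\left(-37 + O^{2}\right) + 195} = \sqrt{158 + O^{2}}$)
$\frac{1}{T{\left(409,599 \right)}} = \frac{1}{\sqrt{158 + 409^{2}}} = \frac{1}{\sqrt{158 + 167281}} = \frac{1}{\sqrt{167439}} = \frac{\sqrt{167439}}{167439}$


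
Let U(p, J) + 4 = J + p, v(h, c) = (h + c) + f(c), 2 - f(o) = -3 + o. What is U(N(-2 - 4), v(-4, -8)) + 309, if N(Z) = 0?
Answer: 306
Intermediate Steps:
f(o) = 5 - o (f(o) = 2 - (-3 + o) = 2 + (3 - o) = 5 - o)
v(h, c) = 5 + h (v(h, c) = (h + c) + (5 - c) = (c + h) + (5 - c) = 5 + h)
U(p, J) = -4 + J + p (U(p, J) = -4 + (J + p) = -4 + J + p)
U(N(-2 - 4), v(-4, -8)) + 309 = (-4 + (5 - 4) + 0) + 309 = (-4 + 1 + 0) + 309 = -3 + 309 = 306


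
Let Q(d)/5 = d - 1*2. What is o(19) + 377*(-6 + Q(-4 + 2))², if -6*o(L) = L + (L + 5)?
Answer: 1529069/6 ≈ 2.5484e+5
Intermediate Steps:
Q(d) = -10 + 5*d (Q(d) = 5*(d - 1*2) = 5*(d - 2) = 5*(-2 + d) = -10 + 5*d)
o(L) = -⅚ - L/3 (o(L) = -(L + (L + 5))/6 = -(L + (5 + L))/6 = -(5 + 2*L)/6 = -⅚ - L/3)
o(19) + 377*(-6 + Q(-4 + 2))² = (-⅚ - ⅓*19) + 377*(-6 + (-10 + 5*(-4 + 2)))² = (-⅚ - 19/3) + 377*(-6 + (-10 + 5*(-2)))² = -43/6 + 377*(-6 + (-10 - 10))² = -43/6 + 377*(-6 - 20)² = -43/6 + 377*(-26)² = -43/6 + 377*676 = -43/6 + 254852 = 1529069/6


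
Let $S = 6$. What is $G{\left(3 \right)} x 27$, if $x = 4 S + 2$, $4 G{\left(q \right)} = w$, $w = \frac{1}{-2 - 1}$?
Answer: $- \frac{117}{2} \approx -58.5$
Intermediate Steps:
$w = - \frac{1}{3}$ ($w = \frac{1}{-3} = - \frac{1}{3} \approx -0.33333$)
$G{\left(q \right)} = - \frac{1}{12}$ ($G{\left(q \right)} = \frac{1}{4} \left(- \frac{1}{3}\right) = - \frac{1}{12}$)
$x = 26$ ($x = 4 \cdot 6 + 2 = 24 + 2 = 26$)
$G{\left(3 \right)} x 27 = \left(- \frac{1}{12}\right) 26 \cdot 27 = \left(- \frac{13}{6}\right) 27 = - \frac{117}{2}$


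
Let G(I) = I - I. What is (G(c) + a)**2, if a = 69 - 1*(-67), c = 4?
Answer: 18496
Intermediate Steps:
G(I) = 0
a = 136 (a = 69 + 67 = 136)
(G(c) + a)**2 = (0 + 136)**2 = 136**2 = 18496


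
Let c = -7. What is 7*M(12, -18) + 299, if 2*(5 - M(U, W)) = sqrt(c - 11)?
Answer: 334 - 21*I*sqrt(2)/2 ≈ 334.0 - 14.849*I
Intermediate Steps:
M(U, W) = 5 - 3*I*sqrt(2)/2 (M(U, W) = 5 - sqrt(-7 - 11)/2 = 5 - 3*I*sqrt(2)/2)
7*M(12, -18) + 299 = 7*(5 - 3*I*sqrt(2)/2) + 299 = (35 - 21*I*sqrt(2)/2) + 299 = 334 - 21*I*sqrt(2)/2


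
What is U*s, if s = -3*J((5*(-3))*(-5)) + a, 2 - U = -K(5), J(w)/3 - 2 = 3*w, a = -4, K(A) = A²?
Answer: -55269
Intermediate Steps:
J(w) = 6 + 9*w (J(w) = 6 + 3*(3*w) = 6 + 9*w)
U = 27 (U = 2 - (-1)*5² = 2 - (-1)*25 = 2 - 1*(-25) = 2 + 25 = 27)
s = -2047 (s = -3*(6 + 9*((5*(-3))*(-5))) - 4 = -3*(6 + 9*(-15*(-5))) - 4 = -3*(6 + 9*75) - 4 = -3*(6 + 675) - 4 = -3*681 - 4 = -2043 - 4 = -2047)
U*s = 27*(-2047) = -55269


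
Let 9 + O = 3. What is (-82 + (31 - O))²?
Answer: 2025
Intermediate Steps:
O = -6 (O = -9 + 3 = -6)
(-82 + (31 - O))² = (-82 + (31 - 1*(-6)))² = (-82 + (31 + 6))² = (-82 + 37)² = (-45)² = 2025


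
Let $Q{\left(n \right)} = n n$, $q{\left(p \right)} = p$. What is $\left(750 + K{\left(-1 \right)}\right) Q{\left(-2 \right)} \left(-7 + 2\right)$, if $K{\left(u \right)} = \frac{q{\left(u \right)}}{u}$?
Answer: $-15020$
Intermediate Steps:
$Q{\left(n \right)} = n^{2}$
$K{\left(u \right)} = 1$ ($K{\left(u \right)} = \frac{u}{u} = 1$)
$\left(750 + K{\left(-1 \right)}\right) Q{\left(-2 \right)} \left(-7 + 2\right) = \left(750 + 1\right) \left(-2\right)^{2} \left(-7 + 2\right) = 751 \cdot 4 \left(-5\right) = 751 \left(-20\right) = -15020$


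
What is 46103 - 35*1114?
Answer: 7113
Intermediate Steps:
46103 - 35*1114 = 46103 - 38990 = 7113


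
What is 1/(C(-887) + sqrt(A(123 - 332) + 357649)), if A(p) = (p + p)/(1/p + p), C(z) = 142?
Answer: -1550711/3685526783 + sqrt(170609999357090)/7371053566 ≈ 0.0013513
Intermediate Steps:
A(p) = 2*p/(p + 1/p) (A(p) = (2*p)/(p + 1/p) = 2*p/(p + 1/p))
1/(C(-887) + sqrt(A(123 - 332) + 357649)) = 1/(142 + sqrt(2*(123 - 332)**2/(1 + (123 - 332)**2) + 357649)) = 1/(142 + sqrt(2*(-209)**2/(1 + (-209)**2) + 357649)) = 1/(142 + sqrt(2*43681/(1 + 43681) + 357649)) = 1/(142 + sqrt(2*43681/43682 + 357649)) = 1/(142 + sqrt(2*43681*(1/43682) + 357649)) = 1/(142 + sqrt(43681/21841 + 357649)) = 1/(142 + sqrt(7811455490/21841)) = 1/(142 + sqrt(170609999357090)/21841)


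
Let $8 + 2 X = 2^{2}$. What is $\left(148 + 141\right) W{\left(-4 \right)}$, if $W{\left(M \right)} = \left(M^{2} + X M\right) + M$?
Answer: $5780$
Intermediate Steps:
$X = -2$ ($X = -4 + \frac{2^{2}}{2} = -4 + \frac{1}{2} \cdot 4 = -4 + 2 = -2$)
$W{\left(M \right)} = M^{2} - M$ ($W{\left(M \right)} = \left(M^{2} - 2 M\right) + M = M^{2} - M$)
$\left(148 + 141\right) W{\left(-4 \right)} = \left(148 + 141\right) \left(- 4 \left(-1 - 4\right)\right) = 289 \left(\left(-4\right) \left(-5\right)\right) = 289 \cdot 20 = 5780$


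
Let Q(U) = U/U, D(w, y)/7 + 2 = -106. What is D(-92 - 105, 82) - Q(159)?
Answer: -757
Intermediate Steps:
D(w, y) = -756 (D(w, y) = -14 + 7*(-106) = -14 - 742 = -756)
Q(U) = 1
D(-92 - 105, 82) - Q(159) = -756 - 1*1 = -756 - 1 = -757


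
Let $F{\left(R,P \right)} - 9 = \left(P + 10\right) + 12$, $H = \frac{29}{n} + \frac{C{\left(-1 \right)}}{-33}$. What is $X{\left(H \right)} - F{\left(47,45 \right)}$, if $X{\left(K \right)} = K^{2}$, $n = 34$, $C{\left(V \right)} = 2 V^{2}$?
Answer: $- \frac{94884863}{1258884} \approx -75.372$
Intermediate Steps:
$H = \frac{889}{1122}$ ($H = \frac{29}{34} + \frac{2 \left(-1\right)^{2}}{-33} = 29 \cdot \frac{1}{34} + 2 \cdot 1 \left(- \frac{1}{33}\right) = \frac{29}{34} + 2 \left(- \frac{1}{33}\right) = \frac{29}{34} - \frac{2}{33} = \frac{889}{1122} \approx 0.79234$)
$F{\left(R,P \right)} = 31 + P$ ($F{\left(R,P \right)} = 9 + \left(\left(P + 10\right) + 12\right) = 9 + \left(\left(10 + P\right) + 12\right) = 9 + \left(22 + P\right) = 31 + P$)
$X{\left(H \right)} - F{\left(47,45 \right)} = \left(\frac{889}{1122}\right)^{2} - \left(31 + 45\right) = \frac{790321}{1258884} - 76 = - \frac{94884863}{1258884}$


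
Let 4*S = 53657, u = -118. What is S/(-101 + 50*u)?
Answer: -53657/24004 ≈ -2.2353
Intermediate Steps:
S = 53657/4 (S = (¼)*53657 = 53657/4 ≈ 13414.)
S/(-101 + 50*u) = 53657/(4*(-101 + 50*(-118))) = 53657/(4*(-101 - 5900)) = (53657/4)/(-6001) = (53657/4)*(-1/6001) = -53657/24004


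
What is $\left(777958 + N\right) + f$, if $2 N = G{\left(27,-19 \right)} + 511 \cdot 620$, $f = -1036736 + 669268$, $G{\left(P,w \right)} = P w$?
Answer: $\frac{1137287}{2} \approx 5.6864 \cdot 10^{5}$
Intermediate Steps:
$f = -367468$
$N = \frac{316307}{2}$ ($N = \frac{27 \left(-19\right) + 511 \cdot 620}{2} = \frac{-513 + 316820}{2} = \frac{1}{2} \cdot 316307 = \frac{316307}{2} \approx 1.5815 \cdot 10^{5}$)
$\left(777958 + N\right) + f = \left(777958 + \frac{316307}{2}\right) - 367468 = \frac{1872223}{2} - 367468 = \frac{1137287}{2}$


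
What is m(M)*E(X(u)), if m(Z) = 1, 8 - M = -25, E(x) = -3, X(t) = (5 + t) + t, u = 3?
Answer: -3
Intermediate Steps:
X(t) = 5 + 2*t
M = 33 (M = 8 - 1*(-25) = 8 + 25 = 33)
m(M)*E(X(u)) = 1*(-3) = -3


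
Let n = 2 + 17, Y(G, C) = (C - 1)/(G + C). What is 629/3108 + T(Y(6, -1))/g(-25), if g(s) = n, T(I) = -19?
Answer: -67/84 ≈ -0.79762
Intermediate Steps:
Y(G, C) = (-1 + C)/(C + G)
n = 19
g(s) = 19
629/3108 + T(Y(6, -1))/g(-25) = 629/3108 - 19/19 = 629*(1/3108) - 19*1/19 = 17/84 - 1 = -67/84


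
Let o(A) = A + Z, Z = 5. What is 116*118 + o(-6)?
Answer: 13687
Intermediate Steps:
o(A) = 5 + A (o(A) = A + 5 = 5 + A)
116*118 + o(-6) = 116*118 + (5 - 6) = 13688 - 1 = 13687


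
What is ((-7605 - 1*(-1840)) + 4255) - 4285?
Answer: -5795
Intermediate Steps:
((-7605 - 1*(-1840)) + 4255) - 4285 = ((-7605 + 1840) + 4255) - 4285 = (-5765 + 4255) - 4285 = -1510 - 4285 = -5795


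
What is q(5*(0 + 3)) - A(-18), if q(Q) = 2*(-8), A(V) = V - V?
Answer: -16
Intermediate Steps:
A(V) = 0
q(Q) = -16
q(5*(0 + 3)) - A(-18) = -16 - 1*0 = -16 + 0 = -16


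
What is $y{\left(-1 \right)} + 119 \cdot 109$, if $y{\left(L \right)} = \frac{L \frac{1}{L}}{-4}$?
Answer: $\frac{51883}{4} \approx 12971.0$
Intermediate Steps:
$y{\left(L \right)} = - \frac{1}{4}$ ($y{\left(L \right)} = 1 \left(- \frac{1}{4}\right) = - \frac{1}{4}$)
$y{\left(-1 \right)} + 119 \cdot 109 = - \frac{1}{4} + 119 \cdot 109 = - \frac{1}{4} + 12971 = \frac{51883}{4}$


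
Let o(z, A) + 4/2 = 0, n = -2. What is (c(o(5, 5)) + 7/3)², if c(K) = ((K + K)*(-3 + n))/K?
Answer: 529/9 ≈ 58.778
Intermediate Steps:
o(z, A) = -2 (o(z, A) = -2 + 0 = -2)
c(K) = -10 (c(K) = ((K + K)*(-3 - 2))/K = ((2*K)*(-5))/K = (-10*K)/K = -10)
(c(o(5, 5)) + 7/3)² = (-10 + 7/3)² = (-23/3)² = 529/9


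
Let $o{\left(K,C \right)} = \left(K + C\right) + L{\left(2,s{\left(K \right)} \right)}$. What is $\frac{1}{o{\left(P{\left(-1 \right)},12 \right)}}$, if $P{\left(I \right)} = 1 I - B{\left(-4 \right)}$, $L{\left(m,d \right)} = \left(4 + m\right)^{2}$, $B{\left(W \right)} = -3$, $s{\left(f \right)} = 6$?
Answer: $\frac{1}{50} \approx 0.02$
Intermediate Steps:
$P{\left(I \right)} = 3 + I$ ($P{\left(I \right)} = 1 I - -3 = I + 3 = 3 + I$)
$o{\left(K,C \right)} = 36 + C + K$ ($o{\left(K,C \right)} = \left(K + C\right) + \left(4 + 2\right)^{2} = \left(C + K\right) + 6^{2} = \left(C + K\right) + 36 = 36 + C + K$)
$\frac{1}{o{\left(P{\left(-1 \right)},12 \right)}} = \frac{1}{36 + 12 + \left(3 - 1\right)} = \frac{1}{36 + 12 + 2} = \frac{1}{50}$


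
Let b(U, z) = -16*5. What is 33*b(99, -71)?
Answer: -2640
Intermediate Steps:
b(U, z) = -80
33*b(99, -71) = 33*(-80) = -2640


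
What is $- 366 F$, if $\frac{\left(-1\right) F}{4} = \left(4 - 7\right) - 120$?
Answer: $-180072$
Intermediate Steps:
$F = 492$ ($F = - 4 \left(\left(4 - 7\right) - 120\right) = - 4 \left(-3 - 120\right) = \left(-4\right) \left(-123\right) = 492$)
$- 366 F = \left(-366\right) 492 = -180072$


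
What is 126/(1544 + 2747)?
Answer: 18/613 ≈ 0.029364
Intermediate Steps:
126/(1544 + 2747) = 126/4291 = 126*(1/4291) = 18/613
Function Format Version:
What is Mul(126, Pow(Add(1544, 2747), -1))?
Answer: Rational(18, 613) ≈ 0.029364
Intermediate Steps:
Mul(126, Pow(Add(1544, 2747), -1)) = Mul(126, Pow(4291, -1)) = Mul(126, Rational(1, 4291)) = Rational(18, 613)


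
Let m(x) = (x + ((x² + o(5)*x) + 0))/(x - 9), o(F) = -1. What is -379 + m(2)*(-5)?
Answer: -2633/7 ≈ -376.14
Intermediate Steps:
m(x) = x²/(-9 + x) (m(x) = (x + ((x² - x) + 0))/(x - 9) = (x + (x² - x))/(-9 + x) = x²/(-9 + x))
-379 + m(2)*(-5) = -379 + (2²/(-9 + 2))*(-5) = -379 + (4/(-7))*(-5) = -379 + (4*(-⅐))*(-5) = -379 - 4/7*(-5) = -379 + 20/7 = -2633/7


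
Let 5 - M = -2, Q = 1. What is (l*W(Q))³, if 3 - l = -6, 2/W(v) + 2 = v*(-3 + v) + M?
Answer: 216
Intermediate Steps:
M = 7 (M = 5 - 1*(-2) = 5 + 2 = 7)
W(v) = 2/(5 + v*(-3 + v)) (W(v) = 2/(-2 + (v*(-3 + v) + 7)) = 2/(-2 + (7 + v*(-3 + v))) = 2/(5 + v*(-3 + v)))
l = 9 (l = 3 - 1*(-6) = 3 + 6 = 9)
(l*W(Q))³ = (9*(2/(5 + 1² - 3*1)))³ = (9*(2/(5 + 1 - 3)))³ = (9*(2/3))³ = (9*(2*(⅓)))³ = (9*(⅔))³ = 6³ = 216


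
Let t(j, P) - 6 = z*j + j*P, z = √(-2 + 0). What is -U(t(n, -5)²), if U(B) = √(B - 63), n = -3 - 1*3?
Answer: -3*√(129 - 48*I*√2) ≈ -35.163 + 8.6871*I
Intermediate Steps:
z = I*√2 (z = √(-2) = I*√2 ≈ 1.4142*I)
n = -6 (n = -3 - 3 = -6)
t(j, P) = 6 + P*j + I*j*√2 (t(j, P) = 6 + ((I*√2)*j + j*P) = 6 + (I*j*√2 + P*j) = 6 + (P*j + I*j*√2) = 6 + P*j + I*j*√2)
U(B) = √(-63 + B)
-U(t(n, -5)²) = -√(-63 + (6 - 5*(-6) + I*(-6)*√2)²) = -√(-63 + (6 + 30 - 6*I*√2)²) = -√(-63 + (36 - 6*I*√2)²)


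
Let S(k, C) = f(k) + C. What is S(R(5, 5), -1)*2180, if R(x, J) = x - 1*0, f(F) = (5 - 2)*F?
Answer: 30520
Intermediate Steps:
f(F) = 3*F
R(x, J) = x (R(x, J) = x + 0 = x)
S(k, C) = C + 3*k (S(k, C) = 3*k + C = C + 3*k)
S(R(5, 5), -1)*2180 = (-1 + 3*5)*2180 = (-1 + 15)*2180 = 14*2180 = 30520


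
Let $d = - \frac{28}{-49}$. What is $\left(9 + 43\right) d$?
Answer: $\frac{208}{7} \approx 29.714$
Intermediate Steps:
$d = \frac{4}{7}$ ($d = \left(-28\right) \left(- \frac{1}{49}\right) = \frac{4}{7} \approx 0.57143$)
$\left(9 + 43\right) d = \left(9 + 43\right) \frac{4}{7} = 52 \cdot \frac{4}{7} = \frac{208}{7}$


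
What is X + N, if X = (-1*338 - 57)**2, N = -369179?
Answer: -213154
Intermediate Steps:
X = 156025 (X = (-338 - 57)**2 = (-395)**2 = 156025)
X + N = 156025 - 369179 = -213154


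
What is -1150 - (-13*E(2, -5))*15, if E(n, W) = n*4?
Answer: 410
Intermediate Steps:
E(n, W) = 4*n
-1150 - (-13*E(2, -5))*15 = -1150 - (-52*2)*15 = -1150 - (-13*8)*15 = -1150 - (-104)*15 = -1150 - 1*(-1560) = -1150 + 1560 = 410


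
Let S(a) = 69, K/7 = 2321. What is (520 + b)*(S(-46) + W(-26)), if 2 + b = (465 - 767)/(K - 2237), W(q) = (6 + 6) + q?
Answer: 39912829/1401 ≈ 28489.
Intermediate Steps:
K = 16247 (K = 7*2321 = 16247)
W(q) = 12 + q
b = -14161/7005 (b = -2 + (465 - 767)/(16247 - 2237) = -2 - 302/14010 = -2 - 302*1/14010 = -2 - 151/7005 = -14161/7005 ≈ -2.0216)
(520 + b)*(S(-46) + W(-26)) = (520 - 14161/7005)*(69 + (12 - 26)) = 3628439*(69 - 14)/7005 = (3628439/7005)*55 = 39912829/1401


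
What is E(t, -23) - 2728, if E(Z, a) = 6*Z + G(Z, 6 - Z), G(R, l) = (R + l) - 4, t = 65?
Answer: -2336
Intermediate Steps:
G(R, l) = -4 + R + l
E(Z, a) = 2 + 6*Z (E(Z, a) = 6*Z + (-4 + Z + (6 - Z)) = 6*Z + 2 = 2 + 6*Z)
E(t, -23) - 2728 = (2 + 6*65) - 2728 = (2 + 390) - 2728 = 392 - 2728 = -2336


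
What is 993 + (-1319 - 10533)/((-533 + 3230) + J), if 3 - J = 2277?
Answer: 408187/423 ≈ 964.98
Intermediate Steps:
J = -2274 (J = 3 - 1*2277 = 3 - 2277 = -2274)
993 + (-1319 - 10533)/((-533 + 3230) + J) = 993 + (-1319 - 10533)/((-533 + 3230) - 2274) = 993 - 11852/(2697 - 2274) = 993 - 11852/423 = 408187/423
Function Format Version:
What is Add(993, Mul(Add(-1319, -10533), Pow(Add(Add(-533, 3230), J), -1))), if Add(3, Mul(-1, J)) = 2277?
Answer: Rational(408187, 423) ≈ 964.98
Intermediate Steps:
J = -2274 (J = Add(3, Mul(-1, 2277)) = Add(3, -2277) = -2274)
Add(993, Mul(Add(-1319, -10533), Pow(Add(Add(-533, 3230), J), -1))) = Add(993, Mul(Add(-1319, -10533), Pow(Add(Add(-533, 3230), -2274), -1))) = Add(993, Mul(-11852, Pow(Add(2697, -2274), -1))) = Add(993, Mul(-11852, Pow(423, -1))) = Add(993, Mul(-11852, Rational(1, 423))) = Add(993, Rational(-11852, 423)) = Rational(408187, 423)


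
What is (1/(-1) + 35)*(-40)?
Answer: -1360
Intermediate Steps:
(1/(-1) + 35)*(-40) = (-1 + 35)*(-40) = 34*(-40) = -1360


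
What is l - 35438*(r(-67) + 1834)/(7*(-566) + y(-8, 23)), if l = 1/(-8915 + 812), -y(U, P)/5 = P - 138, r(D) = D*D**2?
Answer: -28612897382431/9148287 ≈ -3.1277e+6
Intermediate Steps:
r(D) = D**3
y(U, P) = 690 - 5*P (y(U, P) = -5*(P - 138) = -5*(-138 + P) = 690 - 5*P)
l = -1/8103 (l = 1/(-8103) = -1/8103 ≈ -0.00012341)
l - 35438*(r(-67) + 1834)/(7*(-566) + y(-8, 23)) = -1/8103 - 35438*((-67)**3 + 1834)/(7*(-566) + (690 - 5*23)) = -1/8103 - 35438*(-300763 + 1834)/(-3962 + (690 - 115)) = -1/8103 - 35438*(-298929/(-3962 + 575)) = -1/8103 - 35438/((-3387*(-1/298929))) = -1/8103 - 35438/1129/99643 = -1/8103 - 35438*99643/1129 = -1/8103 - 3531148634/1129 = -28612897382431/9148287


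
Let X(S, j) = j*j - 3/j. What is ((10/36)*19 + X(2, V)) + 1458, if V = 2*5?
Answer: 70334/45 ≈ 1563.0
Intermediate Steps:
V = 10
X(S, j) = j**2 - 3/j
((10/36)*19 + X(2, V)) + 1458 = ((10/36)*19 + (-3 + 10**3)/10) + 1458 = ((10*(1/36))*19 + (-3 + 1000)/10) + 1458 = ((5/18)*19 + (1/10)*997) + 1458 = (95/18 + 997/10) + 1458 = 4724/45 + 1458 = 70334/45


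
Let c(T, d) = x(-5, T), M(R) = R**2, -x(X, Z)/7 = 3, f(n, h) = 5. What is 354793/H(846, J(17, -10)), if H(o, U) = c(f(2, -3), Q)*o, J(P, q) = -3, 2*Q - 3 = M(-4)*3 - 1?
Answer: -354793/17766 ≈ -19.970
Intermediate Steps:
x(X, Z) = -21 (x(X, Z) = -7*3 = -21)
Q = 25 (Q = 3/2 + ((-4)**2*3 - 1)/2 = 3/2 + (16*3 - 1)/2 = 3/2 + (48 - 1)/2 = 3/2 + (1/2)*47 = 3/2 + 47/2 = 25)
c(T, d) = -21
H(o, U) = -21*o
354793/H(846, J(17, -10)) = 354793/((-21*846)) = 354793/(-17766) = 354793*(-1/17766) = -354793/17766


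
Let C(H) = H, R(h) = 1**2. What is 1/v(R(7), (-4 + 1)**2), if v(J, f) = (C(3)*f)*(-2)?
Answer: -1/54 ≈ -0.018519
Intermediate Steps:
R(h) = 1
v(J, f) = -6*f (v(J, f) = (3*f)*(-2) = -6*f)
1/v(R(7), (-4 + 1)**2) = 1/(-6*(-4 + 1)**2) = 1/(-6*(-3)**2) = 1/(-6*9) = 1/(-54) = -1/54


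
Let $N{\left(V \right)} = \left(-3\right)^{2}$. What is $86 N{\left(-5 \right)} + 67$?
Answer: $841$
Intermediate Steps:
$N{\left(V \right)} = 9$
$86 N{\left(-5 \right)} + 67 = 86 \cdot 9 + 67 = 774 + 67 = 841$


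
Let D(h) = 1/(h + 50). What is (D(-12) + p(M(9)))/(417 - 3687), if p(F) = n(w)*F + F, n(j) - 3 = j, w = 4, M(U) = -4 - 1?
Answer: 1519/124260 ≈ 0.012224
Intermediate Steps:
M(U) = -5
D(h) = 1/(50 + h)
n(j) = 3 + j
p(F) = 8*F (p(F) = (3 + 4)*F + F = 7*F + F = 8*F)
(D(-12) + p(M(9)))/(417 - 3687) = (1/(50 - 12) + 8*(-5))/(417 - 3687) = (1/38 - 40)/(-3270) = (1/38 - 40)*(-1/3270) = -1519/38*(-1/3270) = 1519/124260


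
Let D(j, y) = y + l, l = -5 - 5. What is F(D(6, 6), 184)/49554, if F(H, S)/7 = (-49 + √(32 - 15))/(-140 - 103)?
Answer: 343/12041622 - 7*√17/12041622 ≈ 2.6088e-5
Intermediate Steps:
l = -10
D(j, y) = -10 + y (D(j, y) = y - 10 = -10 + y)
F(H, S) = 343/243 - 7*√17/243 (F(H, S) = 7*((-49 + √(32 - 15))/(-140 - 103)) = 7*((-49 + √17)/(-243)) = 7*((-49 + √17)*(-1/243)) = 7*(49/243 - √17/243) = 343/243 - 7*√17/243)
F(D(6, 6), 184)/49554 = (343/243 - 7*√17/243)/49554 = (343/243 - 7*√17/243)*(1/49554) = 343/12041622 - 7*√17/12041622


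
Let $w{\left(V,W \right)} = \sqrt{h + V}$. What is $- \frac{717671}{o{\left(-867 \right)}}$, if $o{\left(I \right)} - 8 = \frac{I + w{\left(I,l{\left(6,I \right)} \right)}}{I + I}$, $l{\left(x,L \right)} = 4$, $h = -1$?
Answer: $- \frac{18341823474846}{217238989} - \frac{2488883028 i \sqrt{217}}{217238989} \approx -84432.0 - 168.77 i$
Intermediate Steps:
$w{\left(V,W \right)} = \sqrt{-1 + V}$
$o{\left(I \right)} = 8 + \frac{I + \sqrt{-1 + I}}{2 I}$ ($o{\left(I \right)} = 8 + \frac{I + \sqrt{-1 + I}}{I + I} = 8 + \frac{I + \sqrt{-1 + I}}{2 I}$)
$- \frac{717671}{o{\left(-867 \right)}} = - \frac{717671}{\frac{1}{2} \frac{1}{-867} \left(\sqrt{-1 - 867} + 17 \left(-867\right)\right)} = - \frac{717671}{\frac{1}{2} \left(- \frac{1}{867}\right) \left(\sqrt{-868} - 14739\right)} = - \frac{717671}{\frac{1}{2} \left(- \frac{1}{867}\right) \left(2 i \sqrt{217} - 14739\right)} = - \frac{717671}{\frac{1}{2} \left(- \frac{1}{867}\right) \left(-14739 + 2 i \sqrt{217}\right)} = - \frac{717671}{\frac{17}{2} - \frac{i \sqrt{217}}{867}}$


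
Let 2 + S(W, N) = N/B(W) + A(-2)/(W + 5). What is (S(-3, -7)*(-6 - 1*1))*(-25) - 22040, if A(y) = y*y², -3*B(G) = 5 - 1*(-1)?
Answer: -44955/2 ≈ -22478.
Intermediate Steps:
B(G) = -2 (B(G) = -(5 - 1*(-1))/3 = -(5 + 1)/3 = -⅓*6 = -2)
A(y) = y³
S(W, N) = -2 - 8/(5 + W) - N/2 (S(W, N) = -2 + (N/(-2) + (-2)³/(W + 5)) = -2 + (N*(-½) - 8/(5 + W)) = -2 + (-N/2 - 8/(5 + W)) = -2 + (-8/(5 + W) - N/2) = -2 - 8/(5 + W) - N/2)
(S(-3, -7)*(-6 - 1*1))*(-25) - 22040 = (((-36 - 5*(-7) - 4*(-3) - 1*(-7)*(-3))/(2*(5 - 3)))*(-6 - 1*1))*(-25) - 22040 = (((½)*(-36 + 35 + 12 - 21)/2)*(-6 - 1))*(-25) - 22040 = (((½)*(½)*(-10))*(-7))*(-25) - 22040 = -5/2*(-7)*(-25) - 22040 = (35/2)*(-25) - 22040 = -875/2 - 22040 = -44955/2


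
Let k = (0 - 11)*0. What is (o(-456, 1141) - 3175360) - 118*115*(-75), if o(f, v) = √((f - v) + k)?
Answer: -2157610 + I*√1597 ≈ -2.1576e+6 + 39.962*I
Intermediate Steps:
k = 0 (k = -11*0 = 0)
o(f, v) = √(f - v) (o(f, v) = √((f - v) + 0) = √(f - v))
(o(-456, 1141) - 3175360) - 118*115*(-75) = (√(-456 - 1*1141) - 3175360) - 118*115*(-75) = (√(-456 - 1141) - 3175360) - 13570*(-75) = (√(-1597) - 3175360) + 1017750 = (I*√1597 - 3175360) + 1017750 = (-3175360 + I*√1597) + 1017750 = -2157610 + I*√1597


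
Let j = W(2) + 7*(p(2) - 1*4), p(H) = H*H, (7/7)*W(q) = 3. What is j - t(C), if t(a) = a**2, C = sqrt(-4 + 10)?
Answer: -3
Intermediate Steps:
W(q) = 3
p(H) = H**2
C = sqrt(6) ≈ 2.4495
j = 3 (j = 3 + 7*(2**2 - 1*4) = 3 + 7*(4 - 4) = 3 + 7*0 = 3 + 0 = 3)
j - t(C) = 3 - (sqrt(6))**2 = 3 - 1*6 = 3 - 6 = -3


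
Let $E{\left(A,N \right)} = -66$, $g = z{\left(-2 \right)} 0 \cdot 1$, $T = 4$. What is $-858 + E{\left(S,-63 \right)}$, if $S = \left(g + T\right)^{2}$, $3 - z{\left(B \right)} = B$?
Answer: $-924$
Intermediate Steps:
$z{\left(B \right)} = 3 - B$
$g = 0$ ($g = \left(3 - -2\right) 0 \cdot 1 = \left(3 + 2\right) 0 \cdot 1 = 5 \cdot 0 \cdot 1 = 0 \cdot 1 = 0$)
$S = 16$ ($S = \left(0 + 4\right)^{2} = 4^{2} = 16$)
$-858 + E{\left(S,-63 \right)} = -858 - 66 = -924$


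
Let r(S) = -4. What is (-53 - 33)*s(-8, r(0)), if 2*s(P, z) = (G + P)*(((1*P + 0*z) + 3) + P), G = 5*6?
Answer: 12298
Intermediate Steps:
G = 30
s(P, z) = (3 + 2*P)*(30 + P)/2 (s(P, z) = ((30 + P)*(((1*P + 0*z) + 3) + P))/2 = ((30 + P)*(((P + 0) + 3) + P))/2 = ((30 + P)*((P + 3) + P))/2 = ((30 + P)*((3 + P) + P))/2 = ((30 + P)*(3 + 2*P))/2 = ((3 + 2*P)*(30 + P))/2 = (3 + 2*P)*(30 + P)/2)
(-53 - 33)*s(-8, r(0)) = (-53 - 33)*(45 + (-8)² + (63/2)*(-8)) = -86*(45 + 64 - 252) = -86*(-143) = 12298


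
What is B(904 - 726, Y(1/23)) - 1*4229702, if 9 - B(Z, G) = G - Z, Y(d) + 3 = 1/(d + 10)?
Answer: -977017295/231 ≈ -4.2295e+6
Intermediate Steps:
Y(d) = -3 + 1/(10 + d) (Y(d) = -3 + 1/(d + 10) = -3 + 1/(10 + d))
B(Z, G) = 9 + Z - G (B(Z, G) = 9 - (G - Z) = 9 + (Z - G) = 9 + Z - G)
B(904 - 726, Y(1/23)) - 1*4229702 = (9 + (904 - 726) - (-29 - 3/23)/(10 + 1/23)) - 1*4229702 = (9 + 178 - (-29 - 3*1/23)/(10 + 1/23)) - 4229702 = (9 + 178 - (-29 - 3/23)/231/23) - 4229702 = (9 + 178 - 23*(-670)/(231*23)) - 4229702 = (9 + 178 - 1*(-670/231)) - 4229702 = (9 + 178 + 670/231) - 4229702 = 43867/231 - 4229702 = -977017295/231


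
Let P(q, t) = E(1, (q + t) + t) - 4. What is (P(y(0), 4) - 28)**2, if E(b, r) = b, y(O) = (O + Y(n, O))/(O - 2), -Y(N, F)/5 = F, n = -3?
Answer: 961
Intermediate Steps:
Y(N, F) = -5*F
y(O) = -4*O/(-2 + O) (y(O) = (O - 5*O)/(O - 2) = (-4*O)/(-2 + O) = -4*O/(-2 + O))
P(q, t) = -3 (P(q, t) = 1 - 4 = -3)
(P(y(0), 4) - 28)**2 = (-3 - 28)**2 = (-31)**2 = 961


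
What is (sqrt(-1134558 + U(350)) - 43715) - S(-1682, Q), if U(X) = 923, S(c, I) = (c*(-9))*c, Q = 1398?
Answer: 25418401 + I*sqrt(1133635) ≈ 2.5418e+7 + 1064.7*I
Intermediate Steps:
S(c, I) = -9*c**2 (S(c, I) = (-9*c)*c = -9*c**2)
(sqrt(-1134558 + U(350)) - 43715) - S(-1682, Q) = (sqrt(-1134558 + 923) - 43715) - (-9)*(-1682)**2 = (sqrt(-1133635) - 43715) - (-9)*2829124 = (I*sqrt(1133635) - 43715) - 1*(-25462116) = (-43715 + I*sqrt(1133635)) + 25462116 = 25418401 + I*sqrt(1133635)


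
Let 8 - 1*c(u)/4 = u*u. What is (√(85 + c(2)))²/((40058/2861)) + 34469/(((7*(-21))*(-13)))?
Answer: 1932963673/76550838 ≈ 25.251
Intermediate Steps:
c(u) = 32 - 4*u² (c(u) = 32 - 4*u*u = 32 - 4*u²)
(√(85 + c(2)))²/((40058/2861)) + 34469/(((7*(-21))*(-13))) = (√(85 + (32 - 4*2²)))²/((40058/2861)) + 34469/(((7*(-21))*(-13))) = (√(85 + (32 - 4*4)))²/((40058*(1/2861))) + 34469/((-147*(-13))) = (√(85 + (32 - 16)))²/(40058/2861) + 34469/1911 = (√(85 + 16))²*(2861/40058) + 34469*(1/1911) = (√101)²*(2861/40058) + 34469/1911 = 101*(2861/40058) + 34469/1911 = 288961/40058 + 34469/1911 = 1932963673/76550838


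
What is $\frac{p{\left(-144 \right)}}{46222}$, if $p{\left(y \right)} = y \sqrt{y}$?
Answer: $- \frac{864 i}{23111} \approx - 0.037385 i$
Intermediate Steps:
$p{\left(y \right)} = y^{\frac{3}{2}}$
$\frac{p{\left(-144 \right)}}{46222} = \frac{\left(-144\right)^{\frac{3}{2}}}{46222} = - 1728 i \frac{1}{46222} = - \frac{864 i}{23111}$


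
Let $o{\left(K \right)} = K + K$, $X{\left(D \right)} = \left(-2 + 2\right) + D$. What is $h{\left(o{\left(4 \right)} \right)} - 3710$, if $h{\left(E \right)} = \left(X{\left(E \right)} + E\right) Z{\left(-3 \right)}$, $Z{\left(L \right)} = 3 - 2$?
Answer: $-3694$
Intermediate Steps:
$X{\left(D \right)} = D$ ($X{\left(D \right)} = 0 + D = D$)
$Z{\left(L \right)} = 1$ ($Z{\left(L \right)} = 3 - 2 = 1$)
$o{\left(K \right)} = 2 K$
$h{\left(E \right)} = 2 E$ ($h{\left(E \right)} = \left(E + E\right) 1 = 2 E 1 = 2 E$)
$h{\left(o{\left(4 \right)} \right)} - 3710 = 2 \cdot 2 \cdot 4 - 3710 = 2 \cdot 8 - 3710 = 16 - 3710 = -3694$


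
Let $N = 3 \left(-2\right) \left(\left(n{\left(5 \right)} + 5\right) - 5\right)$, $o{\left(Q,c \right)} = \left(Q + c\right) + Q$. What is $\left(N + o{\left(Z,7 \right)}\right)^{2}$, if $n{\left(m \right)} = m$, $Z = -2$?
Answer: $729$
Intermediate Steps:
$o{\left(Q,c \right)} = c + 2 Q$
$N = -30$ ($N = 3 \left(-2\right) \left(\left(5 + 5\right) - 5\right) = - 6 \left(10 - 5\right) = \left(-6\right) 5 = -30$)
$\left(N + o{\left(Z,7 \right)}\right)^{2} = \left(-30 + \left(7 + 2 \left(-2\right)\right)\right)^{2} = \left(-30 + \left(7 - 4\right)\right)^{2} = \left(-30 + 3\right)^{2} = \left(-27\right)^{2} = 729$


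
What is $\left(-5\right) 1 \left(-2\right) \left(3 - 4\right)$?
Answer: $-10$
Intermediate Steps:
$\left(-5\right) 1 \left(-2\right) \left(3 - 4\right) = \left(-5\right) \left(-2\right) \left(-1\right) = 10 \left(-1\right) = -10$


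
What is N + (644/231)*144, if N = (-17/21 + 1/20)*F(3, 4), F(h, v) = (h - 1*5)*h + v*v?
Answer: 181963/462 ≈ 393.86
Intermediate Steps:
F(h, v) = v**2 + h*(-5 + h) (F(h, v) = (h - 5)*h + v**2 = (-5 + h)*h + v**2 = h*(-5 + h) + v**2 = v**2 + h*(-5 + h))
N = -319/42 (N = (-17/21 + 1/20)*(3**2 + 4**2 - 5*3) = (-17*1/21 + 1*(1/20))*(9 + 16 - 15) = (-17/21 + 1/20)*10 = -319/420*10 = -319/42 ≈ -7.5952)
N + (644/231)*144 = -319/42 + (644/231)*144 = -319/42 + (644*(1/231))*144 = -319/42 + (92/33)*144 = -319/42 + 4416/11 = 181963/462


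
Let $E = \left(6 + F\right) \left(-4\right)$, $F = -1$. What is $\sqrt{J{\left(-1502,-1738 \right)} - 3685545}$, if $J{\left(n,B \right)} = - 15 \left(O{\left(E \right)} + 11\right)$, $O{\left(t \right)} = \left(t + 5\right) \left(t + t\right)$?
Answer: $i \sqrt{3694710} \approx 1922.2 i$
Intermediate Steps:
$E = -20$ ($E = \left(6 - 1\right) \left(-4\right) = 5 \left(-4\right) = -20$)
$O{\left(t \right)} = 2 t \left(5 + t\right)$ ($O{\left(t \right)} = \left(5 + t\right) 2 t = 2 t \left(5 + t\right)$)
$J{\left(n,B \right)} = -9165$ ($J{\left(n,B \right)} = - 15 \left(2 \left(-20\right) \left(5 - 20\right) + 11\right) = - 15 \left(2 \left(-20\right) \left(-15\right) + 11\right) = - 15 \left(600 + 11\right) = \left(-15\right) 611 = -9165$)
$\sqrt{J{\left(-1502,-1738 \right)} - 3685545} = \sqrt{-9165 - 3685545} = \sqrt{-3694710} = i \sqrt{3694710}$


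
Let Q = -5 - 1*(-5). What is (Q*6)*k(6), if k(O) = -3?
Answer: 0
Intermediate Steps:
Q = 0 (Q = -5 + 5 = 0)
(Q*6)*k(6) = (0*6)*(-3) = 0*(-3) = 0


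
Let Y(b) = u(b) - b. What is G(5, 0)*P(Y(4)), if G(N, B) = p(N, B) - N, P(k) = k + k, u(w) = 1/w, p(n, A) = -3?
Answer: 60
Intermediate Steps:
Y(b) = 1/b - b
P(k) = 2*k
G(N, B) = -3 - N
G(5, 0)*P(Y(4)) = (-3 - 1*5)*(2*(1/4 - 1*4)) = (-3 - 5)*(2*(1/4 - 4)) = -16*(-15)/4 = -8*(-15/2) = 60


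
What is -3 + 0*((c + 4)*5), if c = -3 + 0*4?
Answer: -3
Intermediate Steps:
c = -3 (c = -3 + 0 = -3)
-3 + 0*((c + 4)*5) = -3 + 0*((-3 + 4)*5) = -3 + 0*(1*5) = -3 + 0*5 = -3 + 0 = -3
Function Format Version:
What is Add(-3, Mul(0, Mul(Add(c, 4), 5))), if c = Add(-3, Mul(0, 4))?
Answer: -3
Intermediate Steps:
c = -3 (c = Add(-3, 0) = -3)
Add(-3, Mul(0, Mul(Add(c, 4), 5))) = Add(-3, Mul(0, Mul(Add(-3, 4), 5))) = Add(-3, Mul(0, Mul(1, 5))) = Add(-3, Mul(0, 5)) = Add(-3, 0) = -3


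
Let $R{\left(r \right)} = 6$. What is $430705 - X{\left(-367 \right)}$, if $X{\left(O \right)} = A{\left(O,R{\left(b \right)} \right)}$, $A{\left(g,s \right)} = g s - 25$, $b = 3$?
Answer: $432932$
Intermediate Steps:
$A{\left(g,s \right)} = -25 + g s$
$X{\left(O \right)} = -25 + 6 O$ ($X{\left(O \right)} = -25 + O 6 = -25 + 6 O$)
$430705 - X{\left(-367 \right)} = 430705 - \left(-25 + 6 \left(-367\right)\right) = 430705 - \left(-25 - 2202\right) = 430705 - -2227 = 430705 + 2227 = 432932$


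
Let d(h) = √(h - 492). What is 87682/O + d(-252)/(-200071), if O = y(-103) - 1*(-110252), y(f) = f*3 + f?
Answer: 43841/54920 - 2*I*√186/200071 ≈ 0.79827 - 0.00013633*I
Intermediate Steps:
y(f) = 4*f (y(f) = 3*f + f = 4*f)
d(h) = √(-492 + h)
O = 109840 (O = 4*(-103) - 1*(-110252) = -412 + 110252 = 109840)
87682/O + d(-252)/(-200071) = 87682/109840 + √(-492 - 252)/(-200071) = 87682*(1/109840) + √(-744)*(-1/200071) = 43841/54920 + (2*I*√186)*(-1/200071) = 43841/54920 - 2*I*√186/200071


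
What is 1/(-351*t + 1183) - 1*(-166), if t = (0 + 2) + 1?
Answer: 21581/130 ≈ 166.01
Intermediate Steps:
t = 3 (t = 2 + 1 = 3)
1/(-351*t + 1183) - 1*(-166) = 1/(-351*3 + 1183) - 1*(-166) = 1/(-1053 + 1183) + 166 = 1/130 + 166 = 21581/130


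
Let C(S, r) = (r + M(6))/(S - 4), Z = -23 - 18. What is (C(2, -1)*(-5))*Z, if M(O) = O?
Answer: -1025/2 ≈ -512.50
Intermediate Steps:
Z = -41
C(S, r) = (6 + r)/(-4 + S) (C(S, r) = (r + 6)/(S - 4) = (6 + r)/(-4 + S))
(C(2, -1)*(-5))*Z = (((6 - 1)/(-4 + 2))*(-5))*(-41) = ((5/(-2))*(-5))*(-41) = (-½*5*(-5))*(-41) = -5/2*(-5)*(-41) = (25/2)*(-41) = -1025/2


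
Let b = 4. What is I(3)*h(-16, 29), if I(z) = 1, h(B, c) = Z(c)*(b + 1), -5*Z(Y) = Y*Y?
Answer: -841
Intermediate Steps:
Z(Y) = -Y²/5 (Z(Y) = -Y*Y/5 = -Y²/5)
h(B, c) = -c² (h(B, c) = (-c²/5)*(4 + 1) = -c²/5*5 = -c²)
I(3)*h(-16, 29) = 1*(-1*29²) = 1*(-1*841) = 1*(-841) = -841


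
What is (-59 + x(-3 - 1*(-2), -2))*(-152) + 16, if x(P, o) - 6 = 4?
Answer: 7464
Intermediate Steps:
x(P, o) = 10 (x(P, o) = 6 + 4 = 10)
(-59 + x(-3 - 1*(-2), -2))*(-152) + 16 = (-59 + 10)*(-152) + 16 = -49*(-152) + 16 = 7448 + 16 = 7464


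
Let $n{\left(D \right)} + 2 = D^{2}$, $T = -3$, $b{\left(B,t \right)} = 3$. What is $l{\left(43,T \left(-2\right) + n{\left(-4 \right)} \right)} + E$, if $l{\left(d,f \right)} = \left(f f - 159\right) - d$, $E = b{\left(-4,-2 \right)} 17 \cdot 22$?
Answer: $1320$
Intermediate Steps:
$E = 1122$ ($E = 3 \cdot 17 \cdot 22 = 51 \cdot 22 = 1122$)
$n{\left(D \right)} = -2 + D^{2}$
$l{\left(d,f \right)} = -159 + f^{2} - d$ ($l{\left(d,f \right)} = \left(f^{2} - 159\right) - d = \left(-159 + f^{2}\right) - d = -159 + f^{2} - d$)
$l{\left(43,T \left(-2\right) + n{\left(-4 \right)} \right)} + E = \left(-159 + \left(\left(-3\right) \left(-2\right) - \left(2 - \left(-4\right)^{2}\right)\right)^{2} - 43\right) + 1122 = \left(-159 + \left(6 + \left(-2 + 16\right)\right)^{2} - 43\right) + 1122 = \left(-159 + \left(6 + 14\right)^{2} - 43\right) + 1122 = \left(-159 + 20^{2} - 43\right) + 1122 = \left(-159 + 400 - 43\right) + 1122 = 198 + 1122 = 1320$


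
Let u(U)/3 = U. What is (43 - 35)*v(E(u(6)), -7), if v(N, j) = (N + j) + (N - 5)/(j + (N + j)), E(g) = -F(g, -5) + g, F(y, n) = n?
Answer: 144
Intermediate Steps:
u(U) = 3*U
E(g) = 5 + g (E(g) = -1*(-5) + g = 5 + g)
v(N, j) = N + j + (-5 + N)/(N + 2*j) (v(N, j) = (N + j) + (-5 + N)/(N + 2*j) = N + j + (-5 + N)/(N + 2*j))
(43 - 35)*v(E(u(6)), -7) = (43 - 35)*((-5 + (5 + 3*6) + (5 + 3*6)² + 2*(-7)² + 3*(5 + 3*6)*(-7))/((5 + 3*6) + 2*(-7))) = 8*((-5 + (5 + 18) + (5 + 18)² + 2*49 + 3*(5 + 18)*(-7))/((5 + 18) - 14)) = 8*((-5 + 23 + 23² + 98 + 3*23*(-7))/(23 - 14)) = 8*((-5 + 23 + 529 + 98 - 483)/9) = 8*((⅑)*162) = 8*18 = 144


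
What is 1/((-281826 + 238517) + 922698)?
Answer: 1/879389 ≈ 1.1372e-6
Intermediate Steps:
1/((-281826 + 238517) + 922698) = 1/(-43309 + 922698) = 1/879389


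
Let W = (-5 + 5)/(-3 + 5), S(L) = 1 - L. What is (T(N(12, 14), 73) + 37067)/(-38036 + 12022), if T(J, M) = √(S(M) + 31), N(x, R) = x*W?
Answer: -37067/26014 - I*√41/26014 ≈ -1.4249 - 0.00024614*I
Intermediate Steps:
W = 0 (W = 0/2 = 0*(½) = 0)
N(x, R) = 0 (N(x, R) = x*0 = 0)
T(J, M) = √(32 - M) (T(J, M) = √((1 - M) + 31) = √(32 - M))
(T(N(12, 14), 73) + 37067)/(-38036 + 12022) = (√(32 - 1*73) + 37067)/(-38036 + 12022) = (√(32 - 73) + 37067)/(-26014) = (√(-41) + 37067)*(-1/26014) = (I*√41 + 37067)*(-1/26014) = (37067 + I*√41)*(-1/26014) = -37067/26014 - I*√41/26014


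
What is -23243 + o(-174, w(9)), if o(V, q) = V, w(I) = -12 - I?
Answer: -23417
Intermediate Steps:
-23243 + o(-174, w(9)) = -23243 - 174 = -23417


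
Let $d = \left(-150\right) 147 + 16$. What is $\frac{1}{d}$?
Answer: $- \frac{1}{22034} \approx -4.5384 \cdot 10^{-5}$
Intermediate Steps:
$d = -22034$ ($d = -22050 + 16 = -22034$)
$\frac{1}{d} = \frac{1}{-22034} = - \frac{1}{22034}$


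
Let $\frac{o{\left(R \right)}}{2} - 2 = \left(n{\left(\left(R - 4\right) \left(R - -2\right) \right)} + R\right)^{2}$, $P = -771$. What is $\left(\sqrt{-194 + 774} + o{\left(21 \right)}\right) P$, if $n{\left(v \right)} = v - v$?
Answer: $-683106 - 1542 \sqrt{145} \approx -7.0167 \cdot 10^{5}$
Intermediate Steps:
$n{\left(v \right)} = 0$
$o{\left(R \right)} = 4 + 2 R^{2}$ ($o{\left(R \right)} = 4 + 2 \left(0 + R\right)^{2} = 4 + 2 R^{2}$)
$\left(\sqrt{-194 + 774} + o{\left(21 \right)}\right) P = \left(\sqrt{-194 + 774} + \left(4 + 2 \cdot 21^{2}\right)\right) \left(-771\right) = \left(\sqrt{580} + \left(4 + 2 \cdot 441\right)\right) \left(-771\right) = \left(2 \sqrt{145} + \left(4 + 882\right)\right) \left(-771\right) = \left(2 \sqrt{145} + 886\right) \left(-771\right) = \left(886 + 2 \sqrt{145}\right) \left(-771\right) = -683106 - 1542 \sqrt{145}$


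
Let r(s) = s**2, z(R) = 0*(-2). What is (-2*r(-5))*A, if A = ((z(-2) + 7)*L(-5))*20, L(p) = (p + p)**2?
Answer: -700000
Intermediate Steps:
z(R) = 0
L(p) = 4*p**2 (L(p) = (2*p)**2 = 4*p**2)
A = 14000 (A = ((0 + 7)*(4*(-5)**2))*20 = (7*(4*25))*20 = (7*100)*20 = 700*20 = 14000)
(-2*r(-5))*A = -2*(-5)**2*14000 = -2*25*14000 = -50*14000 = -700000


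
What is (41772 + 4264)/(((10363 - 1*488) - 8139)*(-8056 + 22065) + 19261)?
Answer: 46036/24338885 ≈ 0.0018915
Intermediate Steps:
(41772 + 4264)/(((10363 - 1*488) - 8139)*(-8056 + 22065) + 19261) = 46036/(((10363 - 488) - 8139)*14009 + 19261) = 46036/((9875 - 8139)*14009 + 19261) = 46036/(1736*14009 + 19261) = 46036/(24319624 + 19261) = 46036/24338885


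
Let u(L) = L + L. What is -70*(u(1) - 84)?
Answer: 5740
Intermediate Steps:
u(L) = 2*L
-70*(u(1) - 84) = -70*(2*1 - 84) = -70*(2 - 84) = -70*(-82) = 5740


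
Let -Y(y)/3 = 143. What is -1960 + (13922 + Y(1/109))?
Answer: 11533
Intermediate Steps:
Y(y) = -429 (Y(y) = -3*143 = -429)
-1960 + (13922 + Y(1/109)) = -1960 + (13922 - 429) = -1960 + 13493 = 11533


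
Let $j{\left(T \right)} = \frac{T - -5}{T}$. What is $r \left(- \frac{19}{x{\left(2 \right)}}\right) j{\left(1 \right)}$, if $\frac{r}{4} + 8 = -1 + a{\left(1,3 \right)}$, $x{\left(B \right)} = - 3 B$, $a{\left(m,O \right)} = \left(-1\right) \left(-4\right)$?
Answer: $-380$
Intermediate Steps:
$a{\left(m,O \right)} = 4$
$r = -20$ ($r = -32 + 4 \left(-1 + 4\right) = -32 + 4 \cdot 3 = -32 + 12 = -20$)
$j{\left(T \right)} = \frac{5 + T}{T}$ ($j{\left(T \right)} = \frac{T + 5}{T} = \frac{5 + T}{T}$)
$r \left(- \frac{19}{x{\left(2 \right)}}\right) j{\left(1 \right)} = - 20 \left(- \frac{19}{\left(-3\right) 2}\right) \frac{5 + 1}{1} = - 20 \left(- \frac{19}{-6}\right) 1 \cdot 6 = - 20 \left(\left(-19\right) \left(- \frac{1}{6}\right)\right) 6 = \left(-20\right) \frac{19}{6} \cdot 6 = \left(- \frac{190}{3}\right) 6 = -380$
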